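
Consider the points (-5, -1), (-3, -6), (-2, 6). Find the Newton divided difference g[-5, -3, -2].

g[-5,-3] = (-6 - (-1)) / (-3 - (-5)) = -5/2
g[-3,-2] = (6 - (-6)) / (-2 - (-3)) = 12
g[-5,-3,-2] = (12 - (-5/2)) / (-2 - (-5)) = 29/6

29/6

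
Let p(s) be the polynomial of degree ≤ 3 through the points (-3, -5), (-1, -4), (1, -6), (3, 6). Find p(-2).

-49/16

Evaluate each Lagrange basis at s = -2:
L_0(-2) = (-1)·(-3)·(-5)/[(-2)·(-4)·(-6)] = 5/16
L_1(-2) = (1)·(-3)·(-5)/[(2)·(-2)·(-4)] = 15/16
L_2(-2) = (1)·(-1)·(-5)/[(4)·(2)·(-2)] = -5/16
L_3(-2) = (1)·(-1)·(-3)/[(6)·(4)·(2)] = 1/16
Sum: (-5)·(5/16) + (-4)·(15/16) + (-6)·(-5/16) + 6·(1/16) = -49/16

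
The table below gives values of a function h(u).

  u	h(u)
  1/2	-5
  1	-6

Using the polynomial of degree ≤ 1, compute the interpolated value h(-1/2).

Evaluate each Lagrange basis at u = -1/2:
L_0(-1/2) = (-3/2)/[(-1/2)] = 3
L_1(-1/2) = (-1)/[(1/2)] = -2
Sum: (-5)·(3) + (-6)·(-2) = -3

-3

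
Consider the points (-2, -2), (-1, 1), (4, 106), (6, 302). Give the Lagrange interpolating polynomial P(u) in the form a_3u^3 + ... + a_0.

P(u) = u^3 + 2u^2 + 2u + 2

Build the Lagrange basis polynomials:
L_0(u) = (u + 1)(u - 4)(u - 6) / [-48] = -(1/48)u^3 + (3/16)u^2 - (7/24)u - 1/2
L_1(u) = (u + 2)(u - 4)(u - 6) / [35] = (1/35)u^3 - (8/35)u^2 + (4/35)u + 48/35
L_2(u) = (u + 2)(u + 1)(u - 6) / [-60] = -(1/60)u^3 + (1/20)u^2 + (4/15)u + 1/5
L_3(u) = (u + 2)(u + 1)(u - 4) / [112] = (1/112)u^3 - (1/112)u^2 - (5/56)u - 1/14
P(u) = (-2)·L_0 + 1·L_1 + 106·L_2 + 302·L_3
  (-2)·L_0(u) = (1/24)u^3 - (3/8)u^2 + (7/12)u + 1
  1·L_1(u) = (1/35)u^3 - (8/35)u^2 + (4/35)u + 48/35
  106·L_2(u) = -(53/30)u^3 + (53/10)u^2 + (424/15)u + 106/5
  302·L_3(u) = (151/56)u^3 - (151/56)u^2 - (755/28)u - 151/7
Adding term by term: u^3 + 2u^2 + 2u + 2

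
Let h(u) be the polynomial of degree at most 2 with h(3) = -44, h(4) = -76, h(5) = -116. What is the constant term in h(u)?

4

Build the Lagrange basis polynomials:
L_0(u) = (u - 4)(u - 5) / [2] = (1/2)u^2 - (9/2)u + 10
L_1(u) = (u - 3)(u - 5) / [-1] = -u^2 + 8u - 15
L_2(u) = (u - 3)(u - 4) / [2] = (1/2)u^2 - (7/2)u + 6
h(u) = (-44)·L_0 + (-76)·L_1 + (-116)·L_2
Only the constant term is needed; take it from each L_i and combine:
(-44)·(10) + (-76)·(-15) + (-116)·(6) = 4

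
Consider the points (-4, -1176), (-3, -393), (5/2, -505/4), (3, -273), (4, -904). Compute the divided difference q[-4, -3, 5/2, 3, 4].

-4

q[-4,-3] = (-393 - (-1176)) / (-3 - (-4)) = 783
q[-3,5/2] = (-505/4 - (-393)) / (5/2 - (-3)) = 97/2
q[5/2,3] = (-273 - (-505/4)) / (3 - 5/2) = -587/2
q[3,4] = (-904 - (-273)) / (4 - 3) = -631
q[-4,-3,5/2] = (97/2 - 783) / (5/2 - (-4)) = -113
q[-3,5/2,3] = (-587/2 - 97/2) / (3 - (-3)) = -57
q[5/2,3,4] = (-631 - (-587/2)) / (4 - 5/2) = -225
q[-4,-3,5/2,3] = (-57 - (-113)) / (3 - (-4)) = 8
q[-3,5/2,3,4] = (-225 - (-57)) / (4 - (-3)) = -24
q[-4,-3,5/2,3,4] = (-24 - 8) / (4 - (-4)) = -4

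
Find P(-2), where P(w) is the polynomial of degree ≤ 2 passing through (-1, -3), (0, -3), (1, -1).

-1

Using Newton's divided-difference form:
P[-1,0] = (-3 - (-3)) / (0 - (-1)) = 0
P[0,1] = (-1 - (-3)) / (1 - 0) = 2
P[-1,0,1] = (2 - 0) / (1 - (-1)) = 1
P(-2) = -3 + 0·(-1) + 1·(-1)·(-2) = -1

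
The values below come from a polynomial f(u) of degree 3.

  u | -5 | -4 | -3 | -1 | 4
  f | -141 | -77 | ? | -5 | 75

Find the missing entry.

The 4 known values determine f uniquely (degree ≤ 3).
Evaluate each Lagrange basis at u = -3:
L_0(-3) = (1)·(-2)·(-7)/[(-1)·(-4)·(-9)] = -7/18
L_1(-3) = (2)·(-2)·(-7)/[(1)·(-3)·(-8)] = 7/6
L_2(-3) = (2)·(1)·(-7)/[(4)·(3)·(-5)] = 7/30
L_3(-3) = (2)·(1)·(-2)/[(9)·(8)·(5)] = -1/90
Sum: (-141)·(-7/18) + (-77)·(7/6) + (-5)·(7/30) + 75·(-1/90) = -37

-37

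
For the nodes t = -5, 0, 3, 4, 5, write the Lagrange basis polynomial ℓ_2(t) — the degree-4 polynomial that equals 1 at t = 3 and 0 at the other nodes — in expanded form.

ℓ_2(t) = (1/48)t^4 - (1/12)t^3 - (25/48)t^2 + (25/12)t

ℓ_2(t) = (t + 5)t(t - 4)(t - 5) / [(8)·(3)·(-1)·(-2)]
       = (t^4 - 4t^3 - 25t^2 + 100t) / (48)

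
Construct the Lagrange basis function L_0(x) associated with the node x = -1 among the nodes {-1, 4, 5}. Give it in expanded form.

L_0(x) = (1/30)x^2 - (3/10)x + 2/3

L_0(x) = (x - 4)(x - 5) / [(-5)·(-6)]
       = (x^2 - 9x + 20) / (30)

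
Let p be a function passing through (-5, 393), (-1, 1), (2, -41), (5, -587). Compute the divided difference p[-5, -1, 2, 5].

p[-5,-1] = (1 - 393) / (-1 - (-5)) = -98
p[-1,2] = (-41 - 1) / (2 - (-1)) = -14
p[2,5] = (-587 - (-41)) / (5 - 2) = -182
p[-5,-1,2] = (-14 - (-98)) / (2 - (-5)) = 12
p[-1,2,5] = (-182 - (-14)) / (5 - (-1)) = -28
p[-5,-1,2,5] = (-28 - 12) / (5 - (-5)) = -4

-4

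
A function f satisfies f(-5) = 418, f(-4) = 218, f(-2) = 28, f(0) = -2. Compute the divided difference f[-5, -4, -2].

35

f[-5,-4] = (218 - 418) / (-4 - (-5)) = -200
f[-4,-2] = (28 - 218) / (-2 - (-4)) = -95
f[-5,-4,-2] = (-95 - (-200)) / (-2 - (-5)) = 35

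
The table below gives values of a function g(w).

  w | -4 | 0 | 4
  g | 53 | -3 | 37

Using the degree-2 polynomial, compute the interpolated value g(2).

Evaluate each Lagrange basis at w = 2:
L_0(2) = (2)·(-2)/[(-4)·(-8)] = -1/8
L_1(2) = (6)·(-2)/[(4)·(-4)] = 3/4
L_2(2) = (6)·(2)/[(8)·(4)] = 3/8
Sum: 53·(-1/8) + (-3)·(3/4) + 37·(3/8) = 5

5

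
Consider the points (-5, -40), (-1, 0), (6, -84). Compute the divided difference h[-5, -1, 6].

-2

h[-5,-1] = (0 - (-40)) / (-1 - (-5)) = 10
h[-1,6] = (-84 - 0) / (6 - (-1)) = -12
h[-5,-1,6] = (-12 - 10) / (6 - (-5)) = -2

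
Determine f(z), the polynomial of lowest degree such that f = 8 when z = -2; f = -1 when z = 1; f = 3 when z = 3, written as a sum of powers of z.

Build the Lagrange basis polynomials:
L_0(z) = (z - 1)(z - 3) / [15] = (1/15)z^2 - (4/15)z + 1/5
L_1(z) = (z + 2)(z - 3) / [-6] = -(1/6)z^2 + (1/6)z + 1
L_2(z) = (z + 2)(z - 1) / [10] = (1/10)z^2 + (1/10)z - 1/5
f(z) = 8·L_0 + (-1)·L_1 + 3·L_2
  8·L_0(z) = (8/15)z^2 - (32/15)z + 8/5
  (-1)·L_1(z) = (1/6)z^2 - (1/6)z - 1
  3·L_2(z) = (3/10)z^2 + (3/10)z - 3/5
Adding term by term: z^2 - 2z

f(z) = z^2 - 2z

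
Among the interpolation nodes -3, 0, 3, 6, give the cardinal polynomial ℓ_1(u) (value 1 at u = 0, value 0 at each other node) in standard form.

ℓ_1(u) = (u + 3)(u - 3)(u - 6) / [(3)·(-3)·(-6)]
       = (u^3 - 6u^2 - 9u + 54) / (54)

ℓ_1(u) = (1/54)u^3 - (1/9)u^2 - (1/6)u + 1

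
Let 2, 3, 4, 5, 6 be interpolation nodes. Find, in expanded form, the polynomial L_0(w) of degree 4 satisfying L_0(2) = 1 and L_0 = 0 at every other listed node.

L_0(w) = (1/24)w^4 - (3/4)w^3 + (119/24)w^2 - (57/4)w + 15

L_0(w) = (w - 3)(w - 4)(w - 5)(w - 6) / [(-1)·(-2)·(-3)·(-4)]
       = (w^4 - 18w^3 + 119w^2 - 342w + 360) / (24)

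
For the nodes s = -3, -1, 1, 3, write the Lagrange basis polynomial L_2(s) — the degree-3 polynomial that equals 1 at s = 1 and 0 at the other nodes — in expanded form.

L_2(s) = -(1/16)s^3 - (1/16)s^2 + (9/16)s + 9/16

L_2(s) = (s + 3)(s + 1)(s - 3) / [(4)·(2)·(-2)]
       = (s^3 + s^2 - 9s - 9) / (-16)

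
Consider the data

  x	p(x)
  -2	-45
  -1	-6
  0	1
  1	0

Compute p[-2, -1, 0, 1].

4

p[-2,-1] = (-6 - (-45)) / (-1 - (-2)) = 39
p[-1,0] = (1 - (-6)) / (0 - (-1)) = 7
p[0,1] = (0 - 1) / (1 - 0) = -1
p[-2,-1,0] = (7 - 39) / (0 - (-2)) = -16
p[-1,0,1] = (-1 - 7) / (1 - (-1)) = -4
p[-2,-1,0,1] = (-4 - (-16)) / (1 - (-2)) = 4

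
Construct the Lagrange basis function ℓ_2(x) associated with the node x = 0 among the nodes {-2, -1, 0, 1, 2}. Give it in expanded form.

ℓ_2(x) = (x + 2)(x + 1)(x - 1)(x - 2) / [(2)·(1)·(-1)·(-2)]
       = (x^4 - 5x^2 + 4) / (4)

ℓ_2(x) = (1/4)x^4 - (5/4)x^2 + 1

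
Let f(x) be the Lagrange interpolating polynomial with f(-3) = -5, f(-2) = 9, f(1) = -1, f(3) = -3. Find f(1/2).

Evaluate each Lagrange basis at x = 1/2:
L_0(1/2) = (5/2)·(-1/2)·(-5/2)/[(-1)·(-4)·(-6)] = -25/192
L_1(1/2) = (7/2)·(-1/2)·(-5/2)/[(1)·(-3)·(-5)] = 7/24
L_2(1/2) = (7/2)·(5/2)·(-5/2)/[(4)·(3)·(-2)] = 175/192
L_3(1/2) = (7/2)·(5/2)·(-1/2)/[(6)·(5)·(2)] = -7/96
Sum: (-5)·(-25/192) + 9·(7/24) + (-1)·(175/192) + (-3)·(-7/96) = 31/12

31/12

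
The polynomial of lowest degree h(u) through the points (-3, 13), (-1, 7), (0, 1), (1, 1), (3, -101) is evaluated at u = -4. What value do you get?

-59

L_0(-4) = (-3)·(-4)·(-5)·(-7)/[(-2)·(-3)·(-4)·(-6)] = 35/12
L_1(-4) = (-1)·(-4)·(-5)·(-7)/[(2)·(-1)·(-2)·(-4)] = -35/4
L_2(-4) = (-1)·(-3)·(-5)·(-7)/[(3)·(1)·(-1)·(-3)] = 35/3
L_3(-4) = (-1)·(-3)·(-4)·(-7)/[(4)·(2)·(1)·(-2)] = -21/4
L_4(-4) = (-1)·(-3)·(-4)·(-5)/[(6)·(4)·(3)·(2)] = 5/12
Sum: 13·(35/12) + 7·(-35/4) + 1·(35/3) + 1·(-21/4) + (-101)·(5/12) = -59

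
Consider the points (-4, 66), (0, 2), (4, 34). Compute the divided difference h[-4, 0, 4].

3

h[-4,0] = (2 - 66) / (0 - (-4)) = -16
h[0,4] = (34 - 2) / (4 - 0) = 8
h[-4,0,4] = (8 - (-16)) / (4 - (-4)) = 3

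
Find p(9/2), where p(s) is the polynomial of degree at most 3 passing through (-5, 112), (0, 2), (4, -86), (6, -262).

-947/8

Evaluate each Lagrange basis at s = 9/2:
L_0(9/2) = (9/2)·(1/2)·(-3/2)/[(-5)·(-9)·(-11)] = 3/440
L_1(9/2) = (19/2)·(1/2)·(-3/2)/[(5)·(-4)·(-6)] = -19/320
L_2(9/2) = (19/2)·(9/2)·(-3/2)/[(9)·(4)·(-2)] = 57/64
L_3(9/2) = (19/2)·(9/2)·(1/2)/[(11)·(6)·(2)] = 57/352
Sum: 112·(3/440) + 2·(-19/320) + (-86)·(57/64) + (-262)·(57/352) = -947/8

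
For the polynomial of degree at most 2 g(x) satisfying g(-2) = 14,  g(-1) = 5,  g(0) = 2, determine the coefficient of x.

0

Build the Lagrange basis polynomials:
L_0(x) = (x + 1)x / [2] = (1/2)x^2 + (1/2)x
L_1(x) = (x + 2)x / [-1] = -x^2 - 2x
L_2(x) = (x + 2)(x + 1) / [2] = (1/2)x^2 + (3/2)x + 1
g(x) = 14·L_0 + 5·L_1 + 2·L_2
Only the coefficient of x is needed; take it from each L_i and combine:
14·(1/2) + 5·(-2) + 2·(3/2) = 0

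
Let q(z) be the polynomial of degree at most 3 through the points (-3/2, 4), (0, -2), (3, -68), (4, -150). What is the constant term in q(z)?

-2

Build the Lagrange basis polynomials:
L_0(z) = z(z - 3)(z - 4) / [-297/8] = -(8/297)z^3 + (56/297)z^2 - (32/99)z
L_1(z) = (z + 3/2)(z - 3)(z - 4) / [18] = (1/18)z^3 - (11/36)z^2 + (1/12)z + 1
L_2(z) = (z + 3/2)z(z - 4) / [-27/2] = -(2/27)z^3 + (5/27)z^2 + (4/9)z
L_3(z) = (z + 3/2)z(z - 3) / [22] = (1/22)z^3 - (3/44)z^2 - (9/44)z
q(z) = 4·L_0 + (-2)·L_1 + (-68)·L_2 + (-150)·L_3
Only the constant term is needed; take it from each L_i and combine:
4·(0) + (-2)·(1) + (-68)·(0) + (-150)·(0) = -2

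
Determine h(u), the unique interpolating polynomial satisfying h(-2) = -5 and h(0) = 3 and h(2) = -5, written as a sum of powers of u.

h(u) = -2u^2 + 3

Newton's divided differences:
h[-2,0] = (3 - (-5)) / (0 - (-2)) = 4
h[0,2] = (-5 - 3) / (2 - 0) = -4
h[-2,0,2] = (-4 - 4) / (2 - (-2)) = -2
h(u) = -5 + 4·(u + 2) + (-2)·(u + 2)u
Expanding: h(u) = -2u^2 + 3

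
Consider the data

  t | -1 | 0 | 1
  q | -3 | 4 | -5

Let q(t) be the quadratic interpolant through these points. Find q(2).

Evaluate each Lagrange basis at t = 2:
L_0(2) = (2)·(1)/[(-1)·(-2)] = 1
L_1(2) = (3)·(1)/[(1)·(-1)] = -3
L_2(2) = (3)·(2)/[(2)·(1)] = 3
Sum: (-3)·(1) + 4·(-3) + (-5)·(3) = -30

-30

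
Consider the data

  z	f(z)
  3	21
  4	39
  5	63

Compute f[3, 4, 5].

f[3,4] = (39 - 21) / (4 - 3) = 18
f[4,5] = (63 - 39) / (5 - 4) = 24
f[3,4,5] = (24 - 18) / (5 - 3) = 3

3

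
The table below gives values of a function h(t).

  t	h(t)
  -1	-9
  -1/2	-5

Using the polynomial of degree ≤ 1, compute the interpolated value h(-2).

L_0(-2) = (-3/2)/[(-1/2)] = 3
L_1(-2) = (-1)/[(1/2)] = -2
Sum: (-9)·(3) + (-5)·(-2) = -17

-17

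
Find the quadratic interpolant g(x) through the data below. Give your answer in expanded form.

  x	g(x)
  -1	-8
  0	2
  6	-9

Newton's divided differences:
g[-1,0] = (2 - (-8)) / (0 - (-1)) = 10
g[0,6] = (-9 - 2) / (6 - 0) = -11/6
g[-1,0,6] = (-11/6 - 10) / (6 - (-1)) = -71/42
g(x) = -8 + 10·(x + 1) + (-71/42)·(x + 1)x
Expanding: g(x) = -(71/42)x^2 + (349/42)x + 2

g(x) = -(71/42)x^2 + (349/42)x + 2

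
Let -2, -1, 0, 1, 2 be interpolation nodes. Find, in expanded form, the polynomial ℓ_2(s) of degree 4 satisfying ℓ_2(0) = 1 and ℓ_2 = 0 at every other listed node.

ℓ_2(s) = (s + 2)(s + 1)(s - 1)(s - 2) / [(2)·(1)·(-1)·(-2)]
       = (s^4 - 5s^2 + 4) / (4)

ℓ_2(s) = (1/4)s^4 - (5/4)s^2 + 1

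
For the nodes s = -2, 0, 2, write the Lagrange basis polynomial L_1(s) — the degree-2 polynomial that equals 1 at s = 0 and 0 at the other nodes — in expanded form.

L_1(s) = -(1/4)s^2 + 1

L_1(s) = (s + 2)(s - 2) / [(2)·(-2)]
       = (s^2 - 4) / (-4)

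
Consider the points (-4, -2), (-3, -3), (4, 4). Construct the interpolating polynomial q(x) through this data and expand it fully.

Build the Lagrange basis polynomials:
L_0(x) = (x + 3)(x - 4) / [8] = (1/8)x^2 - (1/8)x - 3/2
L_1(x) = (x + 4)(x - 4) / [-7] = -(1/7)x^2 + 16/7
L_2(x) = (x + 4)(x + 3) / [56] = (1/56)x^2 + (1/8)x + 3/14
q(x) = (-2)·L_0 + (-3)·L_1 + 4·L_2
  (-2)·L_0(x) = -(1/4)x^2 + (1/4)x + 3
  (-3)·L_1(x) = (3/7)x^2 - 48/7
  4·L_2(x) = (1/14)x^2 + (1/2)x + 6/7
Adding term by term: (1/4)x^2 + (3/4)x - 3

q(x) = (1/4)x^2 + (3/4)x - 3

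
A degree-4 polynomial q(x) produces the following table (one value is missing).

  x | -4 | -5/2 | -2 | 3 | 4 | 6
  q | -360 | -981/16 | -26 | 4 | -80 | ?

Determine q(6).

The 5 known values determine q uniquely (degree ≤ 4).
L_0(6) = (17/2)·(8)·(3)·(2)/[(-3/2)·(-2)·(-7)·(-8)] = 17/7
L_1(6) = (10)·(8)·(3)·(2)/[(3/2)·(-1/2)·(-11/2)·(-13/2)] = -2560/143
L_2(6) = (10)·(17/2)·(3)·(2)/[(2)·(1/2)·(-5)·(-6)] = 17
L_3(6) = (10)·(17/2)·(8)·(2)/[(7)·(11/2)·(5)·(-1)] = -544/77
L_4(6) = (10)·(17/2)·(8)·(3)/[(8)·(13/2)·(6)·(1)] = 85/13
Sum: (-360)·(17/7) + (-981/16)·(-2560/143) + (-26)·(17) + 4·(-544/77) + (-80)·(85/13) = -770

-770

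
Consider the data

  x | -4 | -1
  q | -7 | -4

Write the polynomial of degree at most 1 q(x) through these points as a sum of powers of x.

L_0(x) = (x + 1) / [-3] = -(1/3)x - 1/3
L_1(x) = (x + 4) / [3] = (1/3)x + 4/3
q(x) = (-7)·L_0 + (-4)·L_1
  (-7)·L_0(x) = (7/3)x + 7/3
  (-4)·L_1(x) = -(4/3)x - 16/3
Adding term by term: x - 3

q(x) = x - 3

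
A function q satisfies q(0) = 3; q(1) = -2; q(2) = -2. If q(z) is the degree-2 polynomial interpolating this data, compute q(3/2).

L_0(3/2) = (1/2)·(-1/2)/[(-1)·(-2)] = -1/8
L_1(3/2) = (3/2)·(-1/2)/[(1)·(-1)] = 3/4
L_2(3/2) = (3/2)·(1/2)/[(2)·(1)] = 3/8
Sum: 3·(-1/8) + (-2)·(3/4) + (-2)·(3/8) = -21/8

-21/8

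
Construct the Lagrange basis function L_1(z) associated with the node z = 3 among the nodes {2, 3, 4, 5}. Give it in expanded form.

L_1(z) = (1/2)z^3 - (11/2)z^2 + 19z - 20

L_1(z) = (z - 2)(z - 4)(z - 5) / [(1)·(-1)·(-2)]
       = (z^3 - 11z^2 + 38z - 40) / (2)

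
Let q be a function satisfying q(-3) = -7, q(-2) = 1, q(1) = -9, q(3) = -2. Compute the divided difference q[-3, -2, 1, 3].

7/10

q[-3,-2] = (1 - (-7)) / (-2 - (-3)) = 8
q[-2,1] = (-9 - 1) / (1 - (-2)) = -10/3
q[1,3] = (-2 - (-9)) / (3 - 1) = 7/2
q[-3,-2,1] = (-10/3 - 8) / (1 - (-3)) = -17/6
q[-2,1,3] = (7/2 - (-10/3)) / (3 - (-2)) = 41/30
q[-3,-2,1,3] = (41/30 - (-17/6)) / (3 - (-3)) = 7/10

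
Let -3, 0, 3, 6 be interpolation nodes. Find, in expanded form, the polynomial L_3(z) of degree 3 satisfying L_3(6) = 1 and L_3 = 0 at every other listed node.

L_3(z) = (1/162)z^3 - (1/18)z

L_3(z) = (z + 3)z(z - 3) / [(9)·(6)·(3)]
       = (z^3 - 9z) / (162)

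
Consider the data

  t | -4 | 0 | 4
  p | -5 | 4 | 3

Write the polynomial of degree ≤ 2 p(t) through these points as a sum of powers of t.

p(t) = -(5/16)t^2 + t + 4

Newton's divided differences:
p[-4,0] = (4 - (-5)) / (0 - (-4)) = 9/4
p[0,4] = (3 - 4) / (4 - 0) = -1/4
p[-4,0,4] = (-1/4 - 9/4) / (4 - (-4)) = -5/16
p(t) = -5 + (9/4)·(t + 4) + (-5/16)·(t + 4)t
Expanding: p(t) = -(5/16)t^2 + t + 4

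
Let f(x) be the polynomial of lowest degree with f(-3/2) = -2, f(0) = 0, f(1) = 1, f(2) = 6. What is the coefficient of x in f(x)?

Build the Lagrange basis polynomials:
L_0(x) = x(x - 1)(x - 2) / [-105/8] = -(8/105)x^3 + (8/35)x^2 - (16/105)x
L_1(x) = (x + 3/2)(x - 1)(x - 2) / [3] = (1/3)x^3 - (1/2)x^2 - (5/6)x + 1
L_2(x) = (x + 3/2)x(x - 2) / [-5/2] = -(2/5)x^3 + (1/5)x^2 + (6/5)x
L_3(x) = (x + 3/2)x(x - 1) / [7] = (1/7)x^3 + (1/14)x^2 - (3/14)x
f(x) = (-2)·L_0 + 0·L_1 + 1·L_2 + 6·L_3
Only the coefficient of x is needed; take it from each L_i and combine:
(-2)·(-16/105) + 0·(-5/6) + 1·(6/5) + 6·(-3/14) = 23/105

23/105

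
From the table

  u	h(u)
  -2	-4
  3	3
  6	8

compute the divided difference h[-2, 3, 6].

1/30

h[-2,3] = (3 - (-4)) / (3 - (-2)) = 7/5
h[3,6] = (8 - 3) / (6 - 3) = 5/3
h[-2,3,6] = (5/3 - 7/5) / (6 - (-2)) = 1/30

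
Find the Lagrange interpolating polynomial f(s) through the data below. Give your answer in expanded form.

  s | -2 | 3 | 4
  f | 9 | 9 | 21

f(s) = 2s^2 - 2s - 3

L_0(s) = (s - 3)(s - 4) / [30] = (1/30)s^2 - (7/30)s + 2/5
L_1(s) = (s + 2)(s - 4) / [-5] = -(1/5)s^2 + (2/5)s + 8/5
L_2(s) = (s + 2)(s - 3) / [6] = (1/6)s^2 - (1/6)s - 1
f(s) = 9·L_0 + 9·L_1 + 21·L_2
  9·L_0(s) = (3/10)s^2 - (21/10)s + 18/5
  9·L_1(s) = -(9/5)s^2 + (18/5)s + 72/5
  21·L_2(s) = (7/2)s^2 - (7/2)s - 21
Adding term by term: 2s^2 - 2s - 3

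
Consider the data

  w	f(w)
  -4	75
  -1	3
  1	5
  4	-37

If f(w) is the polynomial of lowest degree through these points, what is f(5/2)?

-11/8

Using Newton's divided-difference form:
f[-4,-1] = (3 - 75) / (-1 - (-4)) = -24
f[-1,1] = (5 - 3) / (1 - (-1)) = 1
f[1,4] = (-37 - 5) / (4 - 1) = -14
f[-4,-1,1] = (1 - (-24)) / (1 - (-4)) = 5
f[-1,1,4] = (-14 - 1) / (4 - (-1)) = -3
f[-4,-1,1,4] = (-3 - 5) / (4 - (-4)) = -1
f(5/2) = 75 + (-24)·(13/2) + 5·(13/2)·(7/2) + (-1)·(13/2)·(7/2)·(3/2) = -11/8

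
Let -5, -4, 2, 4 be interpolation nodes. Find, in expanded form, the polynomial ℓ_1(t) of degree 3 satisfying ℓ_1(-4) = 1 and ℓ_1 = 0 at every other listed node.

ℓ_1(t) = (1/48)t^3 - (1/48)t^2 - (11/24)t + 5/6

ℓ_1(t) = (t + 5)(t - 2)(t - 4) / [(1)·(-6)·(-8)]
       = (t^3 - t^2 - 22t + 40) / (48)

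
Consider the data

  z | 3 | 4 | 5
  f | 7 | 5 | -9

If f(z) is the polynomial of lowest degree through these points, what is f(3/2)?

-25/2

Evaluate each Lagrange basis at z = 3/2:
L_0(3/2) = (-5/2)·(-7/2)/[(-1)·(-2)] = 35/8
L_1(3/2) = (-3/2)·(-7/2)/[(1)·(-1)] = -21/4
L_2(3/2) = (-3/2)·(-5/2)/[(2)·(1)] = 15/8
Sum: 7·(35/8) + 5·(-21/4) + (-9)·(15/8) = -25/2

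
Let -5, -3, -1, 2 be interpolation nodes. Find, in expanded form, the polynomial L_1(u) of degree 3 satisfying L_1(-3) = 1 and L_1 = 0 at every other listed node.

L_1(u) = (u + 5)(u + 1)(u - 2) / [(2)·(-2)·(-5)]
       = (u^3 + 4u^2 - 7u - 10) / (20)

L_1(u) = (1/20)u^3 + (1/5)u^2 - (7/20)u - 1/2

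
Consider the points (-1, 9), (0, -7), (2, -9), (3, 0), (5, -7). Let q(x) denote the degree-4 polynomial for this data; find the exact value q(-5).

Using Newton's divided-difference form:
q[-1,0] = (-7 - 9) / (0 - (-1)) = -16
q[0,2] = (-9 - (-7)) / (2 - 0) = -1
q[2,3] = (0 - (-9)) / (3 - 2) = 9
q[3,5] = (-7 - 0) / (5 - 3) = -7/2
q[-1,0,2] = (-1 - (-16)) / (2 - (-1)) = 5
q[0,2,3] = (9 - (-1)) / (3 - 0) = 10/3
q[2,3,5] = (-7/2 - 9) / (5 - 2) = -25/6
q[-1,0,2,3] = (10/3 - 5) / (3 - (-1)) = -5/12
q[0,2,3,5] = (-25/6 - 10/3) / (5 - 0) = -3/2
q[-1,0,2,3,5] = (-3/2 - (-5/12)) / (5 - (-1)) = -13/72
q(-5) = 9 + (-16)·(-4) + 5·(-4)·(-5) + (-5/12)·(-4)·(-5)·(-7) + (-13/72)·(-4)·(-5)·(-7)·(-8) = 262/9

262/9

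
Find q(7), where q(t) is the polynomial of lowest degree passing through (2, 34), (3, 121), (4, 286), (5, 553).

1489

L_0(7) = (4)·(3)·(2)/[(-1)·(-2)·(-3)] = -4
L_1(7) = (5)·(3)·(2)/[(1)·(-1)·(-2)] = 15
L_2(7) = (5)·(4)·(2)/[(2)·(1)·(-1)] = -20
L_3(7) = (5)·(4)·(3)/[(3)·(2)·(1)] = 10
Sum: 34·(-4) + 121·(15) + 286·(-20) + 553·(10) = 1489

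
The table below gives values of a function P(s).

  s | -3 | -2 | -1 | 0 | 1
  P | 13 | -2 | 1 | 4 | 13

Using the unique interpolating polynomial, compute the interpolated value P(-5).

Evaluate each Lagrange basis at s = -5:
L_0(-5) = (-3)·(-4)·(-5)·(-6)/[(-1)·(-2)·(-3)·(-4)] = 15
L_1(-5) = (-2)·(-4)·(-5)·(-6)/[(1)·(-1)·(-2)·(-3)] = -40
L_2(-5) = (-2)·(-3)·(-5)·(-6)/[(2)·(1)·(-1)·(-2)] = 45
L_3(-5) = (-2)·(-3)·(-4)·(-6)/[(3)·(2)·(1)·(-1)] = -24
L_4(-5) = (-2)·(-3)·(-4)·(-5)/[(4)·(3)·(2)·(1)] = 5
Sum: 13·(15) + (-2)·(-40) + 1·(45) + 4·(-24) + 13·(5) = 289

289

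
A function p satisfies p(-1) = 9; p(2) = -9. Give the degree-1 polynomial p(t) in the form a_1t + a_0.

Build the Lagrange basis polynomials:
L_0(t) = (t - 2) / [-3] = -(1/3)t + 2/3
L_1(t) = (t + 1) / [3] = (1/3)t + 1/3
p(t) = 9·L_0 + (-9)·L_1
  9·L_0(t) = -3t + 6
  (-9)·L_1(t) = -3t - 3
Adding term by term: -6t + 3

p(t) = -6t + 3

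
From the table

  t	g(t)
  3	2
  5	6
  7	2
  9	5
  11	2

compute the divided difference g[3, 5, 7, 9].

g[3,5] = (6 - 2) / (5 - 3) = 2
g[5,7] = (2 - 6) / (7 - 5) = -2
g[7,9] = (5 - 2) / (9 - 7) = 3/2
g[3,5,7] = (-2 - 2) / (7 - 3) = -1
g[5,7,9] = (3/2 - (-2)) / (9 - 5) = 7/8
g[3,5,7,9] = (7/8 - (-1)) / (9 - 3) = 5/16

5/16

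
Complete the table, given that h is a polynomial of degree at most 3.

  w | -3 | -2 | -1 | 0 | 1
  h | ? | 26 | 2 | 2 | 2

The 4 known values determine h uniquely (degree ≤ 3).
Evaluate each Lagrange basis at w = -3:
L_0(-3) = (-2)·(-3)·(-4)/[(-1)·(-2)·(-3)] = 4
L_1(-3) = (-1)·(-3)·(-4)/[(1)·(-1)·(-2)] = -6
L_2(-3) = (-1)·(-2)·(-4)/[(2)·(1)·(-1)] = 4
L_3(-3) = (-1)·(-2)·(-3)/[(3)·(2)·(1)] = -1
Sum: 26·(4) + 2·(-6) + 2·(4) + 2·(-1) = 98

98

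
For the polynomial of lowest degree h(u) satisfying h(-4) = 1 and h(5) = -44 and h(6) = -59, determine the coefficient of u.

-4

Build the Lagrange basis polynomials:
L_0(u) = (u - 5)(u - 6) / [90] = (1/90)u^2 - (11/90)u + 1/3
L_1(u) = (u + 4)(u - 6) / [-9] = -(1/9)u^2 + (2/9)u + 8/3
L_2(u) = (u + 4)(u - 5) / [10] = (1/10)u^2 - (1/10)u - 2
h(u) = 1·L_0 + (-44)·L_1 + (-59)·L_2
Only the coefficient of u is needed; take it from each L_i and combine:
1·(-11/90) + (-44)·(2/9) + (-59)·(-1/10) = -4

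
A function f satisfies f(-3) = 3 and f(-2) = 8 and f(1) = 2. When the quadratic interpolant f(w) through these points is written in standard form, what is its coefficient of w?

-15/4

L_0(w) = (w + 2)(w - 1) / [4] = (1/4)w^2 + (1/4)w - 1/2
L_1(w) = (w + 3)(w - 1) / [-3] = -(1/3)w^2 - (2/3)w + 1
L_2(w) = (w + 3)(w + 2) / [12] = (1/12)w^2 + (5/12)w + 1/2
f(w) = 3·L_0 + 8·L_1 + 2·L_2
Only the coefficient of w is needed; take it from each L_i and combine:
3·(1/4) + 8·(-2/3) + 2·(5/12) = -15/4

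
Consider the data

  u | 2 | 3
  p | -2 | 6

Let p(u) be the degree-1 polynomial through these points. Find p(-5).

Evaluate each Lagrange basis at u = -5:
L_0(-5) = (-8)/[(-1)] = 8
L_1(-5) = (-7)/[(1)] = -7
Sum: (-2)·(8) + 6·(-7) = -58

-58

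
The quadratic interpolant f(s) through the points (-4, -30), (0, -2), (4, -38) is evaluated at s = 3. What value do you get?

Using Newton's divided-difference form:
f[-4,0] = (-2 - (-30)) / (0 - (-4)) = 7
f[0,4] = (-38 - (-2)) / (4 - 0) = -9
f[-4,0,4] = (-9 - 7) / (4 - (-4)) = -2
f(3) = -30 + 7·(7) + (-2)·(7)·(3) = -23

-23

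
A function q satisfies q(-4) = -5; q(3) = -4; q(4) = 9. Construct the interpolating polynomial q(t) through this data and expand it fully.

q(t) = (45/28)t^2 + (7/4)t - 166/7

Build the Lagrange basis polynomials:
L_0(t) = (t - 3)(t - 4) / [56] = (1/56)t^2 - (1/8)t + 3/14
L_1(t) = (t + 4)(t - 4) / [-7] = -(1/7)t^2 + 16/7
L_2(t) = (t + 4)(t - 3) / [8] = (1/8)t^2 + (1/8)t - 3/2
q(t) = (-5)·L_0 + (-4)·L_1 + 9·L_2
  (-5)·L_0(t) = -(5/56)t^2 + (5/8)t - 15/14
  (-4)·L_1(t) = (4/7)t^2 - 64/7
  9·L_2(t) = (9/8)t^2 + (9/8)t - 27/2
Adding term by term: (45/28)t^2 + (7/4)t - 166/7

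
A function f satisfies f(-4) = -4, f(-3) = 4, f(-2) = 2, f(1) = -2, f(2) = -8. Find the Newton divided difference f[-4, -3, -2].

-5

f[-4,-3] = (4 - (-4)) / (-3 - (-4)) = 8
f[-3,-2] = (2 - 4) / (-2 - (-3)) = -2
f[-4,-3,-2] = (-2 - 8) / (-2 - (-4)) = -5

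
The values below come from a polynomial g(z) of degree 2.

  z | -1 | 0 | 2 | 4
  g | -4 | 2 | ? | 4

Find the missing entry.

37/5

The 3 known values determine g uniquely (degree ≤ 2).
L_0(2) = (2)·(-2)/[(-1)·(-5)] = -4/5
L_1(2) = (3)·(-2)/[(1)·(-4)] = 3/2
L_2(2) = (3)·(2)/[(5)·(4)] = 3/10
Sum: (-4)·(-4/5) + 2·(3/2) + 4·(3/10) = 37/5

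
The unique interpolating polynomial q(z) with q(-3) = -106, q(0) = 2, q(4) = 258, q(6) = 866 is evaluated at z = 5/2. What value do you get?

129/2

Evaluate each Lagrange basis at z = 5/2:
L_0(5/2) = (5/2)·(-3/2)·(-7/2)/[(-3)·(-7)·(-9)] = -5/72
L_1(5/2) = (11/2)·(-3/2)·(-7/2)/[(3)·(-4)·(-6)] = 77/192
L_2(5/2) = (11/2)·(5/2)·(-7/2)/[(7)·(4)·(-2)] = 55/64
L_3(5/2) = (11/2)·(5/2)·(-3/2)/[(9)·(6)·(2)] = -55/288
Sum: (-106)·(-5/72) + 2·(77/192) + 258·(55/64) + 866·(-55/288) = 129/2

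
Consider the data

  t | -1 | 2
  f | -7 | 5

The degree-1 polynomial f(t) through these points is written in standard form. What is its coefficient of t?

4

The leading coefficient equals the top divided difference f[-1,2].
f[-1,2] = (5 - (-7)) / (2 - (-1)) = 4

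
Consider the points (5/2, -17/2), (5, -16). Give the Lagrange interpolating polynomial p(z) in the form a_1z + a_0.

p(z) = -3z - 1

L_0(z) = (z - 5) / [-5/2] = -(2/5)z + 2
L_1(z) = (z - 5/2) / [5/2] = (2/5)z - 1
p(z) = (-17/2)·L_0 + (-16)·L_1
  (-17/2)·L_0(z) = (17/5)z - 17
  (-16)·L_1(z) = -(32/5)z + 16
Adding term by term: -3z - 1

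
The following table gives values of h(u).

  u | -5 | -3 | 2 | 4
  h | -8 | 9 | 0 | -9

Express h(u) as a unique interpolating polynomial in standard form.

h(u) = (38/315)u^3 - (157/210)u^2 - (2137/630)u + 185/21

Build the Lagrange basis polynomials:
L_0(u) = (u + 3)(u - 2)(u - 4) / [-126] = -(1/126)u^3 + (1/42)u^2 + (5/63)u - 4/21
L_1(u) = (u + 5)(u - 2)(u - 4) / [70] = (1/70)u^3 - (1/70)u^2 - (11/35)u + 4/7
L_2(u) = (u + 5)(u + 3)(u - 4) / [-70] = -(1/70)u^3 - (2/35)u^2 + (17/70)u + 6/7
L_3(u) = (u + 5)(u + 3)(u - 2) / [126] = (1/126)u^3 + (1/21)u^2 - (1/126)u - 5/21
h(u) = (-8)·L_0 + 9·L_1 + 0·L_2 + (-9)·L_3
  (-8)·L_0(u) = (4/63)u^3 - (4/21)u^2 - (40/63)u + 32/21
  9·L_1(u) = (9/70)u^3 - (9/70)u^2 - (99/35)u + 36/7
  0·L_2(u) = 0
  (-9)·L_3(u) = -(1/14)u^3 - (3/7)u^2 + (1/14)u + 15/7
Adding term by term: (38/315)u^3 - (157/210)u^2 - (2137/630)u + 185/21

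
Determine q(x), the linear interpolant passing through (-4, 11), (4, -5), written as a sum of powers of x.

q(x) = -2x + 3

Build the Lagrange basis polynomials:
L_0(x) = (x - 4) / [-8] = -(1/8)x + 1/2
L_1(x) = (x + 4) / [8] = (1/8)x + 1/2
q(x) = 11·L_0 + (-5)·L_1
  11·L_0(x) = -(11/8)x + 11/2
  (-5)·L_1(x) = -(5/8)x - 5/2
Adding term by term: -2x + 3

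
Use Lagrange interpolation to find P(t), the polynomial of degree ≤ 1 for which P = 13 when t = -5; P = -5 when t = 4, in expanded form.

P(t) = -2t + 3

Build the Lagrange basis polynomials:
L_0(t) = (t - 4) / [-9] = -(1/9)t + 4/9
L_1(t) = (t + 5) / [9] = (1/9)t + 5/9
P(t) = 13·L_0 + (-5)·L_1
  13·L_0(t) = -(13/9)t + 52/9
  (-5)·L_1(t) = -(5/9)t - 25/9
Adding term by term: -2t + 3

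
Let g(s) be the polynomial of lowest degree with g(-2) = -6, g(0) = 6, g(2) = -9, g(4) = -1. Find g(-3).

Evaluate each Lagrange basis at s = -3:
L_0(-3) = (-3)·(-5)·(-7)/[(-2)·(-4)·(-6)] = 35/16
L_1(-3) = (-1)·(-5)·(-7)/[(2)·(-2)·(-4)] = -35/16
L_2(-3) = (-1)·(-3)·(-7)/[(4)·(2)·(-2)] = 21/16
L_3(-3) = (-1)·(-3)·(-5)/[(6)·(4)·(2)] = -5/16
Sum: (-6)·(35/16) + 6·(-35/16) + (-9)·(21/16) + (-1)·(-5/16) = -151/4

-151/4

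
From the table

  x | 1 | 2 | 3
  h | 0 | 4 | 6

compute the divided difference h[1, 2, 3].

h[1,2] = (4 - 0) / (2 - 1) = 4
h[2,3] = (6 - 4) / (3 - 2) = 2
h[1,2,3] = (2 - 4) / (3 - 1) = -1

-1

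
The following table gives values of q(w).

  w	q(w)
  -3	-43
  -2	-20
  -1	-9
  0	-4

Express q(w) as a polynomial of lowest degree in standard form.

Build the Lagrange basis polynomials:
L_0(w) = (w + 2)(w + 1)w / [-6] = -(1/6)w^3 - (1/2)w^2 - (1/3)w
L_1(w) = (w + 3)(w + 1)w / [2] = (1/2)w^3 + 2w^2 + (3/2)w
L_2(w) = (w + 3)(w + 2)w / [-2] = -(1/2)w^3 - (5/2)w^2 - 3w
L_3(w) = (w + 3)(w + 2)(w + 1) / [6] = (1/6)w^3 + w^2 + (11/6)w + 1
q(w) = (-43)·L_0 + (-20)·L_1 + (-9)·L_2 + (-4)·L_3
  (-43)·L_0(w) = (43/6)w^3 + (43/2)w^2 + (43/3)w
  (-20)·L_1(w) = -10w^3 - 40w^2 - 30w
  (-9)·L_2(w) = (9/2)w^3 + (45/2)w^2 + 27w
  (-4)·L_3(w) = -(2/3)w^3 - 4w^2 - (22/3)w - 4
Adding term by term: w^3 + 4w - 4

q(w) = w^3 + 4w - 4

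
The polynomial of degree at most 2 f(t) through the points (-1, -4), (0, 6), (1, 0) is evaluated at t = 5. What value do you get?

Evaluate each Lagrange basis at t = 5:
L_0(5) = (5)·(4)/[(-1)·(-2)] = 10
L_1(5) = (6)·(4)/[(1)·(-1)] = -24
L_2(5) = (6)·(5)/[(2)·(1)] = 15
Sum: (-4)·(10) + 6·(-24) + 0 = -184

-184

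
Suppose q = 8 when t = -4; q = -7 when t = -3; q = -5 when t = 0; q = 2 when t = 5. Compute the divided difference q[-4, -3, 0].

47/12

q[-4,-3] = (-7 - 8) / (-3 - (-4)) = -15
q[-3,0] = (-5 - (-7)) / (0 - (-3)) = 2/3
q[-4,-3,0] = (2/3 - (-15)) / (0 - (-4)) = 47/12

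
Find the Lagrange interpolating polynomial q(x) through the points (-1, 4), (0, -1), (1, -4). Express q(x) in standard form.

Build the Lagrange basis polynomials:
L_0(x) = x(x - 1) / [2] = (1/2)x^2 - (1/2)x
L_1(x) = (x + 1)(x - 1) / [-1] = -x^2 + 1
L_2(x) = (x + 1)x / [2] = (1/2)x^2 + (1/2)x
q(x) = 4·L_0 + (-1)·L_1 + (-4)·L_2
  4·L_0(x) = 2x^2 - 2x
  (-1)·L_1(x) = x^2 - 1
  (-4)·L_2(x) = -2x^2 - 2x
Adding term by term: x^2 - 4x - 1

q(x) = x^2 - 4x - 1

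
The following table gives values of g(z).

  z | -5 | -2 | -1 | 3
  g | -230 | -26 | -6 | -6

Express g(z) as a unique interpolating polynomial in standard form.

g(z) = z^3 - 4z^2 + z

Build the Lagrange basis polynomials:
L_0(z) = (z + 2)(z + 1)(z - 3) / [-96] = -(1/96)z^3 + (7/96)z + 1/16
L_1(z) = (z + 5)(z + 1)(z - 3) / [15] = (1/15)z^3 + (1/5)z^2 - (13/15)z - 1
L_2(z) = (z + 5)(z + 2)(z - 3) / [-16] = -(1/16)z^3 - (1/4)z^2 + (11/16)z + 15/8
L_3(z) = (z + 5)(z + 2)(z + 1) / [160] = (1/160)z^3 + (1/20)z^2 + (17/160)z + 1/16
g(z) = (-230)·L_0 + (-26)·L_1 + (-6)·L_2 + (-6)·L_3
  (-230)·L_0(z) = (115/48)z^3 - (805/48)z - 115/8
  (-26)·L_1(z) = -(26/15)z^3 - (26/5)z^2 + (338/15)z + 26
  (-6)·L_2(z) = (3/8)z^3 + (3/2)z^2 - (33/8)z - 45/4
  (-6)·L_3(z) = -(3/80)z^3 - (3/10)z^2 - (51/80)z - 3/8
Adding term by term: z^3 - 4z^2 + z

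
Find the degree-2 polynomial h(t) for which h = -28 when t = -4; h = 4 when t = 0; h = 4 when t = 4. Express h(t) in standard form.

Build the Lagrange basis polynomials:
L_0(t) = t(t - 4) / [32] = (1/32)t^2 - (1/8)t
L_1(t) = (t + 4)(t - 4) / [-16] = -(1/16)t^2 + 1
L_2(t) = (t + 4)t / [32] = (1/32)t^2 + (1/8)t
h(t) = (-28)·L_0 + 4·L_1 + 4·L_2
  (-28)·L_0(t) = -(7/8)t^2 + (7/2)t
  4·L_1(t) = -(1/4)t^2 + 4
  4·L_2(t) = (1/8)t^2 + (1/2)t
Adding term by term: -t^2 + 4t + 4

h(t) = -t^2 + 4t + 4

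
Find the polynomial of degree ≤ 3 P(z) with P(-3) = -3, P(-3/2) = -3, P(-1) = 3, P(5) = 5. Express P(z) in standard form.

P(z) = -(38/39)z^3 + (25/39)z^2 + (237/13)z + 255/13

Newton's divided differences:
P[-3,-3/2] = (-3 - (-3)) / (-3/2 - (-3)) = 0
P[-3/2,-1] = (3 - (-3)) / (-1 - (-3/2)) = 12
P[-1,5] = (5 - 3) / (5 - (-1)) = 1/3
P[-3,-3/2,-1] = (12 - 0) / (-1 - (-3)) = 6
P[-3/2,-1,5] = (1/3 - 12) / (5 - (-3/2)) = -70/39
P[-3,-3/2,-1,5] = (-70/39 - 6) / (5 - (-3)) = -38/39
P(z) = -3 + 6·(z + 3)(z + 3/2) + (-38/39)·(z + 3)(z + 3/2)(z + 1)
Expanding: P(z) = -(38/39)z^3 + (25/39)z^2 + (237/13)z + 255/13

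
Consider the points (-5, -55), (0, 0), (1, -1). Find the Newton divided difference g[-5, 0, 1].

-2

g[-5,0] = (0 - (-55)) / (0 - (-5)) = 11
g[0,1] = (-1 - 0) / (1 - 0) = -1
g[-5,0,1] = (-1 - 11) / (1 - (-5)) = -2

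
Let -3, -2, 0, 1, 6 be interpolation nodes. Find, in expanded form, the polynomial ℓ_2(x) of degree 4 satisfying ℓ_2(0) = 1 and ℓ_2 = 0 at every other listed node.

ℓ_2(x) = (1/36)x^4 - (1/18)x^3 - (23/36)x^2 - (1/3)x + 1

ℓ_2(x) = (x + 3)(x + 2)(x - 1)(x - 6) / [(3)·(2)·(-1)·(-6)]
       = (x^4 - 2x^3 - 23x^2 - 12x + 36) / (36)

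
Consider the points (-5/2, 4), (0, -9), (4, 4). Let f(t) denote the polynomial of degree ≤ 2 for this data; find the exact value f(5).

55/4

Evaluate each Lagrange basis at t = 5:
L_0(5) = (5)·(1)/[(-5/2)·(-13/2)] = 4/13
L_1(5) = (15/2)·(1)/[(5/2)·(-4)] = -3/4
L_2(5) = (15/2)·(5)/[(13/2)·(4)] = 75/52
Sum: 4·(4/13) + (-9)·(-3/4) + 4·(75/52) = 55/4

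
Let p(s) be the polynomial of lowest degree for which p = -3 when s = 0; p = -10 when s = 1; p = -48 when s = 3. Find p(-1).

Evaluate each Lagrange basis at s = -1:
L_0(-1) = (-2)·(-4)/[(-1)·(-3)] = 8/3
L_1(-1) = (-1)·(-4)/[(1)·(-2)] = -2
L_2(-1) = (-1)·(-2)/[(3)·(2)] = 1/3
Sum: (-3)·(8/3) + (-10)·(-2) + (-48)·(1/3) = -4

-4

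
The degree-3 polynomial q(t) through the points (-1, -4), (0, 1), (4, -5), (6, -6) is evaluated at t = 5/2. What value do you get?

Evaluate each Lagrange basis at t = 5/2:
L_0(5/2) = (5/2)·(-3/2)·(-7/2)/[(-1)·(-5)·(-7)] = -3/8
L_1(5/2) = (7/2)·(-3/2)·(-7/2)/[(1)·(-4)·(-6)] = 49/64
L_2(5/2) = (7/2)·(5/2)·(-7/2)/[(5)·(4)·(-2)] = 49/64
L_3(5/2) = (7/2)·(5/2)·(-3/2)/[(7)·(6)·(2)] = -5/32
Sum: (-4)·(-3/8) + 1·(49/64) + (-5)·(49/64) + (-6)·(-5/32) = -5/8

-5/8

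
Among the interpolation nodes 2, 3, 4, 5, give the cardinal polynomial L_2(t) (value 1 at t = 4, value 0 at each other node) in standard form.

L_2(t) = (t - 2)(t - 3)(t - 5) / [(2)·(1)·(-1)]
       = (t^3 - 10t^2 + 31t - 30) / (-2)

L_2(t) = -(1/2)t^3 + 5t^2 - (31/2)t + 15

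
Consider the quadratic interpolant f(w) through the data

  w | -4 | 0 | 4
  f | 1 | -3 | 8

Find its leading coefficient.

15/32

The leading coefficient equals the top divided difference f[-4,0,4].
f[-4,0] = (-3 - 1) / (0 - (-4)) = -1
f[0,4] = (8 - (-3)) / (4 - 0) = 11/4
f[-4,0,4] = (11/4 - (-1)) / (4 - (-4)) = 15/32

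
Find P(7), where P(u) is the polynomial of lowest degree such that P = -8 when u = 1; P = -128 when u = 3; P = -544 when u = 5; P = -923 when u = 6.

Using Newton's divided-difference form:
P[1,3] = (-128 - (-8)) / (3 - 1) = -60
P[3,5] = (-544 - (-128)) / (5 - 3) = -208
P[5,6] = (-923 - (-544)) / (6 - 5) = -379
P[1,3,5] = (-208 - (-60)) / (5 - 1) = -37
P[3,5,6] = (-379 - (-208)) / (6 - 3) = -57
P[1,3,5,6] = (-57 - (-37)) / (6 - 1) = -4
P(7) = -8 + (-60)·(6) + (-37)·(6)·(4) + (-4)·(6)·(4)·(2) = -1448

-1448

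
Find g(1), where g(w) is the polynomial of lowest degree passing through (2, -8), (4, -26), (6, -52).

Evaluate each Lagrange basis at w = 1:
L_0(1) = (-3)·(-5)/[(-2)·(-4)] = 15/8
L_1(1) = (-1)·(-5)/[(2)·(-2)] = -5/4
L_2(1) = (-1)·(-3)/[(4)·(2)] = 3/8
Sum: (-8)·(15/8) + (-26)·(-5/4) + (-52)·(3/8) = -2

-2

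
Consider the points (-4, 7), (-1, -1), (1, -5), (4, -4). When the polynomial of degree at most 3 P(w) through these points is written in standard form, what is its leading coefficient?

The leading coefficient equals the top divided difference P[-4,-1,1,4].
P[-4,-1] = (-1 - 7) / (-1 - (-4)) = -8/3
P[-1,1] = (-5 - (-1)) / (1 - (-1)) = -2
P[1,4] = (-4 - (-5)) / (4 - 1) = 1/3
P[-4,-1,1] = (-2 - (-8/3)) / (1 - (-4)) = 2/15
P[-1,1,4] = (1/3 - (-2)) / (4 - (-1)) = 7/15
P[-4,-1,1,4] = (7/15 - 2/15) / (4 - (-4)) = 1/24

1/24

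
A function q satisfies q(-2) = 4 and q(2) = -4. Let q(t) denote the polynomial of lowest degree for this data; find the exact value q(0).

0

L_0(0) = (-2)/[(-4)] = 1/2
L_1(0) = (2)/[(4)] = 1/2
Sum: 4·(1/2) + (-4)·(1/2) = 0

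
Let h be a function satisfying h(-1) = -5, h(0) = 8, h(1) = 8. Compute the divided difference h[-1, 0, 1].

-13/2

h[-1,0] = (8 - (-5)) / (0 - (-1)) = 13
h[0,1] = (8 - 8) / (1 - 0) = 0
h[-1,0,1] = (0 - 13) / (1 - (-1)) = -13/2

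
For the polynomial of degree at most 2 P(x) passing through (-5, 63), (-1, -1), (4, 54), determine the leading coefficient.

3

Build the Lagrange basis polynomials:
L_0(x) = (x + 1)(x - 4) / [36] = (1/36)x^2 - (1/12)x - 1/9
L_1(x) = (x + 5)(x - 4) / [-20] = -(1/20)x^2 - (1/20)x + 1
L_2(x) = (x + 5)(x + 1) / [45] = (1/45)x^2 + (2/15)x + 1/9
P(x) = 63·L_0 + (-1)·L_1 + 54·L_2
Only the coefficient of x^2 is needed; take it from each L_i and combine:
63·(1/36) + (-1)·(-1/20) + 54·(1/45) = 3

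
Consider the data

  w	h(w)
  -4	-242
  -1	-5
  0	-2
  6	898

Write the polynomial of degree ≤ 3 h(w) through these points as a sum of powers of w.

h(w) = 4w^3 + w^2 - 2

Newton's divided differences:
h[-4,-1] = (-5 - (-242)) / (-1 - (-4)) = 79
h[-1,0] = (-2 - (-5)) / (0 - (-1)) = 3
h[0,6] = (898 - (-2)) / (6 - 0) = 150
h[-4,-1,0] = (3 - 79) / (0 - (-4)) = -19
h[-1,0,6] = (150 - 3) / (6 - (-1)) = 21
h[-4,-1,0,6] = (21 - (-19)) / (6 - (-4)) = 4
h(w) = -242 + 79·(w + 4) + (-19)·(w + 4)(w + 1) + 4·(w + 4)(w + 1)w
Expanding: h(w) = 4w^3 + w^2 - 2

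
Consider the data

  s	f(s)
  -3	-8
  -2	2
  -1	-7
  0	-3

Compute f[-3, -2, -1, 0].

16/3

f[-3,-2] = (2 - (-8)) / (-2 - (-3)) = 10
f[-2,-1] = (-7 - 2) / (-1 - (-2)) = -9
f[-1,0] = (-3 - (-7)) / (0 - (-1)) = 4
f[-3,-2,-1] = (-9 - 10) / (-1 - (-3)) = -19/2
f[-2,-1,0] = (4 - (-9)) / (0 - (-2)) = 13/2
f[-3,-2,-1,0] = (13/2 - (-19/2)) / (0 - (-3)) = 16/3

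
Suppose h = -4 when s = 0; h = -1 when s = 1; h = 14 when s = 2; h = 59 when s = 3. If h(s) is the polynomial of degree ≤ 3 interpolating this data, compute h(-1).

L_0(-1) = (-2)·(-3)·(-4)/[(-1)·(-2)·(-3)] = 4
L_1(-1) = (-1)·(-3)·(-4)/[(1)·(-1)·(-2)] = -6
L_2(-1) = (-1)·(-2)·(-4)/[(2)·(1)·(-1)] = 4
L_3(-1) = (-1)·(-2)·(-3)/[(3)·(2)·(1)] = -1
Sum: (-4)·(4) + (-1)·(-6) + 14·(4) + 59·(-1) = -13

-13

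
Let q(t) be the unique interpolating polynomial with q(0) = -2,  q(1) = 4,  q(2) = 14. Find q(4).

46

L_0(4) = (3)·(2)/[(-1)·(-2)] = 3
L_1(4) = (4)·(2)/[(1)·(-1)] = -8
L_2(4) = (4)·(3)/[(2)·(1)] = 6
Sum: (-2)·(3) + 4·(-8) + 14·(6) = 46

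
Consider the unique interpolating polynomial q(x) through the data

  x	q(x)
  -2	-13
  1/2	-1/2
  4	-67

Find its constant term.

1

L_0(x) = (x - 1/2)(x - 4) / [15] = (1/15)x^2 - (3/10)x + 2/15
L_1(x) = (x + 2)(x - 4) / [-35/4] = -(4/35)x^2 + (8/35)x + 32/35
L_2(x) = (x + 2)(x - 1/2) / [21] = (1/21)x^2 + (1/14)x - 1/21
q(x) = (-13)·L_0 + (-1/2)·L_1 + (-67)·L_2
Only the constant term is needed; take it from each L_i and combine:
(-13)·(2/15) + (-1/2)·(32/35) + (-67)·(-1/21) = 1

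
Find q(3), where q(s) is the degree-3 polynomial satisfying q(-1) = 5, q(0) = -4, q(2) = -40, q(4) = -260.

Using Newton's divided-difference form:
q[-1,0] = (-4 - 5) / (0 - (-1)) = -9
q[0,2] = (-40 - (-4)) / (2 - 0) = -18
q[2,4] = (-260 - (-40)) / (4 - 2) = -110
q[-1,0,2] = (-18 - (-9)) / (2 - (-1)) = -3
q[0,2,4] = (-110 - (-18)) / (4 - 0) = -23
q[-1,0,2,4] = (-23 - (-3)) / (4 - (-1)) = -4
q(3) = 5 + (-9)·(4) + (-3)·(4)·(3) + (-4)·(4)·(3)·(1) = -115

-115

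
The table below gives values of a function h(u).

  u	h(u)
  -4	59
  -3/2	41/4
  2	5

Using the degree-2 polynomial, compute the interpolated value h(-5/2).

Using Newton's divided-difference form:
h[-4,-3/2] = (41/4 - 59) / (-3/2 - (-4)) = -39/2
h[-3/2,2] = (5 - 41/4) / (2 - (-3/2)) = -3/2
h[-4,-3/2,2] = (-3/2 - (-39/2)) / (2 - (-4)) = 3
h(-5/2) = 59 + (-39/2)·(3/2) + 3·(3/2)·(-1) = 101/4

101/4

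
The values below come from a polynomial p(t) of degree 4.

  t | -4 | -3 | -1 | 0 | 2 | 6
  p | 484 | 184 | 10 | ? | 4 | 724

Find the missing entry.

4

The 5 known values determine p uniquely (degree ≤ 4).
L_0(0) = (3)·(1)·(-2)·(-6)/[(-1)·(-3)·(-6)·(-10)] = 1/5
L_1(0) = (4)·(1)·(-2)·(-6)/[(1)·(-2)·(-5)·(-9)] = -8/15
L_2(0) = (4)·(3)·(-2)·(-6)/[(3)·(2)·(-3)·(-7)] = 8/7
L_3(0) = (4)·(3)·(1)·(-6)/[(6)·(5)·(3)·(-4)] = 1/5
L_4(0) = (4)·(3)·(1)·(-2)/[(10)·(9)·(7)·(4)] = -1/105
Sum: 484·(1/5) + 184·(-8/15) + 10·(8/7) + 4·(1/5) + 724·(-1/105) = 4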